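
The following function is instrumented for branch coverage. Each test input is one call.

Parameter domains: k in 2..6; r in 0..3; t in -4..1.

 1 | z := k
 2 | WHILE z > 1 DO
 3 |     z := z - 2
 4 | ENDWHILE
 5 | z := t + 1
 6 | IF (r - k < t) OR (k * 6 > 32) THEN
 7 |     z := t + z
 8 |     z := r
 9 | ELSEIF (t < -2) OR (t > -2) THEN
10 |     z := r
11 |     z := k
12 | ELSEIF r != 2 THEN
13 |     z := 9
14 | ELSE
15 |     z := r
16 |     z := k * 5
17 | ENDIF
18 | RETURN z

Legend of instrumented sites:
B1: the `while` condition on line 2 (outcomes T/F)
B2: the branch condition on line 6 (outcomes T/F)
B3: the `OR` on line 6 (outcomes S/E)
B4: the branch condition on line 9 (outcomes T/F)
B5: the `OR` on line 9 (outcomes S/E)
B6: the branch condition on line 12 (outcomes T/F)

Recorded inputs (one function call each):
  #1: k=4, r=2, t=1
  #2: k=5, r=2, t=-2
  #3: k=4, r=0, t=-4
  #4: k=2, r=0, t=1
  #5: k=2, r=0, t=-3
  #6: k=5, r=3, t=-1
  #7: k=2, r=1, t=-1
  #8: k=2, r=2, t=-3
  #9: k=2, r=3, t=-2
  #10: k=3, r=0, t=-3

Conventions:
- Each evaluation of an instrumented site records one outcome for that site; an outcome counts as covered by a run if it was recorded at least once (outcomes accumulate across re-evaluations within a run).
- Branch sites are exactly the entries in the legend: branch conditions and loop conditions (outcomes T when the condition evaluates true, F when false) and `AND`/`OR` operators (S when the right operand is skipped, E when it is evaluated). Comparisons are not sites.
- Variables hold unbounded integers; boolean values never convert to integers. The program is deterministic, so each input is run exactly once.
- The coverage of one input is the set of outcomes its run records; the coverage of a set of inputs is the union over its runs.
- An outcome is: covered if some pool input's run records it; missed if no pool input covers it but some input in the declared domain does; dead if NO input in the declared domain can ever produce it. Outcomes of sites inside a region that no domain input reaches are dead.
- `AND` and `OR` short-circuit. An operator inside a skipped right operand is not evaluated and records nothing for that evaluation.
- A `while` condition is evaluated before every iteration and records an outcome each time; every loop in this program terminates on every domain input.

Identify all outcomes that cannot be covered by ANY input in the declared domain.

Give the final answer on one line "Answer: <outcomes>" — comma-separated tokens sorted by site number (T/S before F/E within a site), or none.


exhaustive pass over the 120-input domain:
  reachable outcomes have witnesses, e.g. B1=T (e.g. k=2, r=0, t=-4), B1=F (e.g. k=2, r=0, t=-4), B2=T (e.g. k=2, r=0, t=-1), B2=F (e.g. k=2, r=0, t=-4)
Answer: none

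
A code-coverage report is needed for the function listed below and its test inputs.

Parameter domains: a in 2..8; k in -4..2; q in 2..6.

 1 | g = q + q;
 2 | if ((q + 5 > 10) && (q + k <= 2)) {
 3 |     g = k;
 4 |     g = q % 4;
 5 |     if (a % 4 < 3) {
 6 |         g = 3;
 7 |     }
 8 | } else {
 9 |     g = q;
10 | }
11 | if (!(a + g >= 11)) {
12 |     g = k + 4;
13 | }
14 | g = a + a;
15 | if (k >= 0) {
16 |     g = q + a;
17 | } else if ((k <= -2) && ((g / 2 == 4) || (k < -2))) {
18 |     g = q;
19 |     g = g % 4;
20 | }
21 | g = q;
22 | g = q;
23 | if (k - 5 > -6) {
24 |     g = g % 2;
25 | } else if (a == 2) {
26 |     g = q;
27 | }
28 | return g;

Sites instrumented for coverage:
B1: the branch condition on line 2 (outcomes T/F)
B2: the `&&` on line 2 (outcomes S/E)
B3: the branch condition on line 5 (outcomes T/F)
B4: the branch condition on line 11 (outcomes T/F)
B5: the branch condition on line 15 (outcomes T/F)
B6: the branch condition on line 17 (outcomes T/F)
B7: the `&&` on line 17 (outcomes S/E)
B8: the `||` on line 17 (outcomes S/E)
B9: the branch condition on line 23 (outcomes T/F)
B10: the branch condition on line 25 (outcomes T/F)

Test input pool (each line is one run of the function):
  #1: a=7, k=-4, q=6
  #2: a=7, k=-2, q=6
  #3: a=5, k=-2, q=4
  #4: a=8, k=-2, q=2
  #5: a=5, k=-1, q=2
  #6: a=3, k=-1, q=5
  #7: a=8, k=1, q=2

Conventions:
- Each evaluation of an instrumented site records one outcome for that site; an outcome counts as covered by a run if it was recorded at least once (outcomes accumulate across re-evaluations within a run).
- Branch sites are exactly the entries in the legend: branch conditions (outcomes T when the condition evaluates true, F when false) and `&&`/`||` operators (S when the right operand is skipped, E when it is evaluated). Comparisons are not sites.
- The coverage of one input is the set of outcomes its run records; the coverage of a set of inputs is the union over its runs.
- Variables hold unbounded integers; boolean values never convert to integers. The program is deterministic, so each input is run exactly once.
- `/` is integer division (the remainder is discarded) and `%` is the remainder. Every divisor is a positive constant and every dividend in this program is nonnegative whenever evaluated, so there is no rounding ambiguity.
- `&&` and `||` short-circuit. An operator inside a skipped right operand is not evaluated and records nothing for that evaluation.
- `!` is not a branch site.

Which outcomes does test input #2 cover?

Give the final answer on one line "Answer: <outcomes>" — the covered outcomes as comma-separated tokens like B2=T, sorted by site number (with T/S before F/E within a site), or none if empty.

Simulating input #2 (a=7, k=-2, q=6) step by step:
  B2->E, B1->F, B4->F, B5->F, B7->E, B8->E, B6->F, B9->F, B10->F
as a set, this run covers: B1=F, B2=E, B4=F, B5=F, B6=F, B7=E, B8=E, B9=F, B10=F

Answer: B1=F, B2=E, B4=F, B5=F, B6=F, B7=E, B8=E, B9=F, B10=F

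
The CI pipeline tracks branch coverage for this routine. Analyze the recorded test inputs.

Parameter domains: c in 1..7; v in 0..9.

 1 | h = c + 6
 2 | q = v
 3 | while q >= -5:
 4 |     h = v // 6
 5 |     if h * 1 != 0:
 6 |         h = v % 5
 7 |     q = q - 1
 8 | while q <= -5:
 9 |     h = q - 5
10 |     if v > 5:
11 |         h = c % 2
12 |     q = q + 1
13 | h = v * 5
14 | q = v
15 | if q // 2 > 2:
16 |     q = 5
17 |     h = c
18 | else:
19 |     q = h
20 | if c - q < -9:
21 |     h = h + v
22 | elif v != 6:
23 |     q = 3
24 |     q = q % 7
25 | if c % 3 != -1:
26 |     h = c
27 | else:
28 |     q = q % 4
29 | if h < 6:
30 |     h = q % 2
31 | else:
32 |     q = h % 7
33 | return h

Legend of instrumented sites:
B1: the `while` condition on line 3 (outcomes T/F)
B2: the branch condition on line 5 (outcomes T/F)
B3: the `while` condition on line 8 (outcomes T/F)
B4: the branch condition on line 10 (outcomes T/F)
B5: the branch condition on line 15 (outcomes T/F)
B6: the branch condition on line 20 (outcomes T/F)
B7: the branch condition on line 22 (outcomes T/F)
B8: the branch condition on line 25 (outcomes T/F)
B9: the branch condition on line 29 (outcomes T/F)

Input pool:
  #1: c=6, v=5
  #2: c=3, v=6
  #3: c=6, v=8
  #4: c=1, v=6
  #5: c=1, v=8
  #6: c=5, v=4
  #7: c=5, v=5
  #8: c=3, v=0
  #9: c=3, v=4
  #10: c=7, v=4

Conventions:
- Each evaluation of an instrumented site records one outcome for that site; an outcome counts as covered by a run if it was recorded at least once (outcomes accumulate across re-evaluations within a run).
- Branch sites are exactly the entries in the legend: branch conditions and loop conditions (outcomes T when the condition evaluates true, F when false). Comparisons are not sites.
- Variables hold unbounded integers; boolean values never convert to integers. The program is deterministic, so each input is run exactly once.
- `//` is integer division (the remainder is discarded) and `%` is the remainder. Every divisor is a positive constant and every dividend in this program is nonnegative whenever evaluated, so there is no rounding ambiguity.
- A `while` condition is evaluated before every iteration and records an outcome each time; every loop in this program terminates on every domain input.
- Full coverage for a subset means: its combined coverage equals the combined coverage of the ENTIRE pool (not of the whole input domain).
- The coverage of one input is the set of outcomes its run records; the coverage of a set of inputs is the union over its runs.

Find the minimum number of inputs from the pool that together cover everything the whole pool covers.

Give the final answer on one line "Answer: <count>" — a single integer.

#1 (c=6, v=5) -> B1->T, B2->F, B1->T, B2->F, B1->T, B2->F, B1->T, B2->F, B1->T, B2->F, B1->T, B2->F, B1->T, B2->F, ...; covered: B1=T, B1=F, B2=F, B3=T, B3=F, B4=F, B5=F, B6=T, B8=T, B9=F
#2 (c=3, v=6) -> B1->T, B2->T, B1->T, B2->T, B1->T, B2->T, B1->T, B2->T, B1->T, B2->T, B1->T, B2->T, B1->T, B2->T, ...; covered: B1=T, B1=F, B2=T, B3=T, B3=F, B4=T, B5=T, B6=F, B7=F, B8=T, B9=T
#3 (c=6, v=8) -> B1->T, B2->T, B1->T, B2->T, B1->T, B2->T, B1->T, B2->T, B1->T, B2->T, B1->T, B2->T, B1->T, B2->T, ...; covered: B1=T, B1=F, B2=T, B3=T, B3=F, B4=T, B5=T, B6=F, B7=T, B8=T, B9=F
#4 (c=1, v=6) -> B1->T, B2->T, B1->T, B2->T, B1->T, B2->T, B1->T, B2->T, B1->T, B2->T, B1->T, B2->T, B1->T, B2->T, ...; covered: B1=T, B1=F, B2=T, B3=T, B3=F, B4=T, B5=T, B6=F, B7=F, B8=T, B9=T
#5 (c=1, v=8) -> B1->T, B2->T, B1->T, B2->T, B1->T, B2->T, B1->T, B2->T, B1->T, B2->T, B1->T, B2->T, B1->T, B2->T, ...; covered: B1=T, B1=F, B2=T, B3=T, B3=F, B4=T, B5=T, B6=F, B7=T, B8=T, B9=T
#6 (c=5, v=4) -> B1->T, B2->F, B1->T, B2->F, B1->T, B2->F, B1->T, B2->F, B1->T, B2->F, B1->T, B2->F, B1->T, B2->F, ...; covered: B1=T, B1=F, B2=F, B3=T, B3=F, B4=F, B5=F, B6=T, B8=T, B9=T
#7 (c=5, v=5) -> B1->T, B2->F, B1->T, B2->F, B1->T, B2->F, B1->T, B2->F, B1->T, B2->F, B1->T, B2->F, B1->T, B2->F, ...; covered: B1=T, B1=F, B2=F, B3=T, B3=F, B4=F, B5=F, B6=T, B8=T, B9=T
#8 (c=3, v=0) -> B1->T, B2->F, B1->T, B2->F, B1->T, B2->F, B1->T, B2->F, B1->T, B2->F, B1->T, B2->F, B1->F, B3->T, ...; covered: B1=T, B1=F, B2=F, B3=T, B3=F, B4=F, B5=F, B6=F, B7=T, B8=T, B9=T
#9 (c=3, v=4) -> B1->T, B2->F, B1->T, B2->F, B1->T, B2->F, B1->T, B2->F, B1->T, B2->F, B1->T, B2->F, B1->T, B2->F, ...; covered: B1=T, B1=F, B2=F, B3=T, B3=F, B4=F, B5=F, B6=T, B8=T, B9=T
#10 (c=7, v=4) -> B1->T, B2->F, B1->T, B2->F, B1->T, B2->F, B1->T, B2->F, B1->T, B2->F, B1->T, B2->F, B1->T, B2->F, ...; covered: B1=T, B1=F, B2=F, B3=T, B3=F, B4=F, B5=F, B6=T, B8=T, B9=F
the full pool covers 17 outcomes: B1=T, B1=F, B2=T, B2=F, B3=T, B3=F, B4=T, B4=F, B5=T, B5=F, B6=T, B6=F, B7=T, B7=F, B8=T, B9=T, B9=F
every size-1 subset falls short of the 17 outcomes (best: 11/17)
every size-2 subset falls short of the 17 outcomes (best: 16/17)
at size 3, {1, 2, 3} reaches all 17 outcomes; every lexicographically earlier size-3 subset fails

Answer: 3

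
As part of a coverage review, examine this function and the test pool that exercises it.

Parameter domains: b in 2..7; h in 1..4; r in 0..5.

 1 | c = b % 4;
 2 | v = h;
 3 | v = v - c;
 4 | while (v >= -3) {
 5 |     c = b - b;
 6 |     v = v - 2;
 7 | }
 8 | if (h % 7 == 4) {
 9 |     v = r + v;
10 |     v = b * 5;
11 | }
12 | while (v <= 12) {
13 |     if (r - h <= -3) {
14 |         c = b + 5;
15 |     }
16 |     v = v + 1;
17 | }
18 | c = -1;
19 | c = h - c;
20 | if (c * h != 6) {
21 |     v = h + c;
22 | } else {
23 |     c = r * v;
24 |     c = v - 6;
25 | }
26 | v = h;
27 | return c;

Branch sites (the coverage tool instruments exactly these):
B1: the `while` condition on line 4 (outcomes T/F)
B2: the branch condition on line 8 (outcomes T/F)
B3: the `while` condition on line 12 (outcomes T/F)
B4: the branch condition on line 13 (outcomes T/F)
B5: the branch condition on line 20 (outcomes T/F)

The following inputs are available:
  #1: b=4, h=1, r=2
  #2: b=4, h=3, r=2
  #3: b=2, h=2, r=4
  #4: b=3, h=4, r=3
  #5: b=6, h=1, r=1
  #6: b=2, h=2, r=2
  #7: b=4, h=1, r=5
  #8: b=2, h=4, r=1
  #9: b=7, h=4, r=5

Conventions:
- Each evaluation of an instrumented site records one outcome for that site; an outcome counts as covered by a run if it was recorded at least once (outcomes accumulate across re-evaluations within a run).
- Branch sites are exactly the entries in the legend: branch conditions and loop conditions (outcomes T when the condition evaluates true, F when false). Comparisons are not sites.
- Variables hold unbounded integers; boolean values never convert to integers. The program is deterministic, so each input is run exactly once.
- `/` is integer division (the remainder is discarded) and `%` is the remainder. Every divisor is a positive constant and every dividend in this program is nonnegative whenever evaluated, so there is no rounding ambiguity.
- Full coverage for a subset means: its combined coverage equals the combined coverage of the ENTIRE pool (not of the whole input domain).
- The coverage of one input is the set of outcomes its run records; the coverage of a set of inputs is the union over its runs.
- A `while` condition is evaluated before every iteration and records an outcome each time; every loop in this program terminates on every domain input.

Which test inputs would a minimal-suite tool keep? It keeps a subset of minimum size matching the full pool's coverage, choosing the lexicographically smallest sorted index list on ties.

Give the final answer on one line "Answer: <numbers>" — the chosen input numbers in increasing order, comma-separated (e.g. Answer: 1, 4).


run #1 (b=4, h=1, r=2) runs B1->T, B1->T, B1->T, B1->F, B2->F, B3->T, B4->F, B3->T, B4->F, B3->T, B4->F, B3->T, B4->F, B3->T, ...; records B1=T, B1=F, B2=F, B3=T, B3=F, B4=F, B5=T
run #2 (b=4, h=3, r=2) runs B1->T, B1->T, B1->T, B1->T, B1->F, B2->F, B3->T, B4->F, B3->T, B4->F, B3->T, B4->F, B3->T, B4->F, ...; records B1=T, B1=F, B2=F, B3=T, B3=F, B4=F, B5=T
run #3 (b=2, h=2, r=4) runs B1->T, B1->T, B1->F, B2->F, B3->T, B4->F, B3->T, B4->F, B3->T, B4->F, B3->T, B4->F, B3->T, B4->F, ...; records B1=T, B1=F, B2=F, B3=T, B3=F, B4=F, B5=F
run #4 (b=3, h=4, r=3) runs B1->T, B1->T, B1->T, B1->F, B2->T, B3->F, B5->T; records B1=T, B1=F, B2=T, B3=F, B5=T
run #5 (b=6, h=1, r=1) runs B1->T, B1->T, B1->F, B2->F, B3->T, B4->F, B3->T, B4->F, B3->T, B4->F, B3->T, B4->F, B3->T, B4->F, ...; records B1=T, B1=F, B2=F, B3=T, B3=F, B4=F, B5=T
run #6 (b=2, h=2, r=2) runs B1->T, B1->T, B1->F, B2->F, B3->T, B4->F, B3->T, B4->F, B3->T, B4->F, B3->T, B4->F, B3->T, B4->F, ...; records B1=T, B1=F, B2=F, B3=T, B3=F, B4=F, B5=F
run #7 (b=4, h=1, r=5) runs B1->T, B1->T, B1->T, B1->F, B2->F, B3->T, B4->F, B3->T, B4->F, B3->T, B4->F, B3->T, B4->F, B3->T, ...; records B1=T, B1=F, B2=F, B3=T, B3=F, B4=F, B5=T
run #8 (b=2, h=4, r=1) runs B1->T, B1->T, B1->T, B1->F, B2->T, B3->T, B4->T, B3->T, B4->T, B3->T, B4->T, B3->F, B5->T; records B1=T, B1=F, B2=T, B3=T, B3=F, B4=T, B5=T
run #9 (b=7, h=4, r=5) runs B1->T, B1->T, B1->T, B1->F, B2->T, B3->F, B5->T; records B1=T, B1=F, B2=T, B3=F, B5=T
pool-wide coverage (10 outcomes): B1=T, B1=F, B2=T, B2=F, B3=T, B3=F, B4=T, B4=F, B5=T, B5=F
every size-1 subset falls short of the 10 outcomes (best: 7/10)
the canonical winner is {3, 8}: size 2, full 10-outcome coverage, earliest index list among size-2 covers
Answer: 3, 8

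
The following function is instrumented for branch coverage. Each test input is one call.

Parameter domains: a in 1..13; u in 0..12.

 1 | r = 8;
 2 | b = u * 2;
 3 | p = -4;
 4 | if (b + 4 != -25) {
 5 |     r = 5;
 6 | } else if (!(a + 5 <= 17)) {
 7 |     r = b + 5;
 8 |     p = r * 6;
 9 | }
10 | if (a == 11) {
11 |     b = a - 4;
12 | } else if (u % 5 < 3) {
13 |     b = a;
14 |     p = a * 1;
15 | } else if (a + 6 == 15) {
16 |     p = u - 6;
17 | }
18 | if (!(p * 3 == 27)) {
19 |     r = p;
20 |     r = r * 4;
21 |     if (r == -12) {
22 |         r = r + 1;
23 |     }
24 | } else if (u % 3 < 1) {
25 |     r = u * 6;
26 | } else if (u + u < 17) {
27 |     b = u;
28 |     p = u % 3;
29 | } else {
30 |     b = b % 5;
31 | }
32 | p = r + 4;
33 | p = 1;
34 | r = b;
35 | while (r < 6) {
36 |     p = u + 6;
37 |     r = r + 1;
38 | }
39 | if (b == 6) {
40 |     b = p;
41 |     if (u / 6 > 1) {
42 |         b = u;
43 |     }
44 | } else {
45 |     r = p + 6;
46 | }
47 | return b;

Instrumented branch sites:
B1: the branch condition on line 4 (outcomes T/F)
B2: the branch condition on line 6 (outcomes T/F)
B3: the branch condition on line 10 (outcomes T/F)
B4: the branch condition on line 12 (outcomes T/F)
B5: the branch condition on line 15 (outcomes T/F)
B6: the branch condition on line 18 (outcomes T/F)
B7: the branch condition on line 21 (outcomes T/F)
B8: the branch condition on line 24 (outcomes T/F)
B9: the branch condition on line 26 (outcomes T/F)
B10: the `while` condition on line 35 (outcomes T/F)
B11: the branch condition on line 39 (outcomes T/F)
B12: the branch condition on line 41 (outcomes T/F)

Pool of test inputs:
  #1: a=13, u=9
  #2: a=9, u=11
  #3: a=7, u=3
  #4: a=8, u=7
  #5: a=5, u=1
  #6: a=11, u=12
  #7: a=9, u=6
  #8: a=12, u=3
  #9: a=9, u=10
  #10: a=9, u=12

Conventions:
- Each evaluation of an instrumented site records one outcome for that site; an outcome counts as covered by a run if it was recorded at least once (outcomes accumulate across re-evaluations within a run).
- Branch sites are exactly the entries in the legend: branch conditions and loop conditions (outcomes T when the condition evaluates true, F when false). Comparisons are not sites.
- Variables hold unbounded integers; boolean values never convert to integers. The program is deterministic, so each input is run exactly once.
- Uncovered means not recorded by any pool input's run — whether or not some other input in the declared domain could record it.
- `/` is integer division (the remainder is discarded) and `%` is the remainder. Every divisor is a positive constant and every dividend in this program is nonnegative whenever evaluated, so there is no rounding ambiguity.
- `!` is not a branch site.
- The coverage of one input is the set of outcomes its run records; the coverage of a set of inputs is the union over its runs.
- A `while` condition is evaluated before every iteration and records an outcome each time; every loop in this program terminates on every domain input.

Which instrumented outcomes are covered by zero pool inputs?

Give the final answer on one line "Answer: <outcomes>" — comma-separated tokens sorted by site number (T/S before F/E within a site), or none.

#1 (a=13, u=9) -> B1->T, B3->F, B4->F, B5->F, B6->T, B7->F, B10->F, B11->F; covered: B1=T, B3=F, B4=F, B5=F, B6=T, B7=F, B10=F, B11=F
#2 (a=9, u=11) -> B1->T, B3->F, B4->T, B6->F, B8->F, B9->F, B10->T, B10->T, B10->F, B11->F; covered: B1=T, B3=F, B4=T, B6=F, B8=F, B9=F, B10=T, B10=F, B11=F
#3 (a=7, u=3) -> B1->T, B3->F, B4->F, B5->F, B6->T, B7->F, B10->F, B11->T, B12->F; covered: B1=T, B3=F, B4=F, B5=F, B6=T, B7=F, B10=F, B11=T, B12=F
#4 (a=8, u=7) -> B1->T, B3->F, B4->T, B6->T, B7->F, B10->F, B11->F; covered: B1=T, B3=F, B4=T, B6=T, B7=F, B10=F, B11=F
#5 (a=5, u=1) -> B1->T, B3->F, B4->T, B6->T, B7->F, B10->T, B10->F, B11->F; covered: B1=T, B3=F, B4=T, B6=T, B7=F, B10=T, B10=F, B11=F
#6 (a=11, u=12) -> B1->T, B3->T, B6->T, B7->F, B10->F, B11->F; covered: B1=T, B3=T, B6=T, B7=F, B10=F, B11=F
#7 (a=9, u=6) -> B1->T, B3->F, B4->T, B6->F, B8->T, B10->F, B11->F; covered: B1=T, B3=F, B4=T, B6=F, B8=T, B10=F, B11=F
#8 (a=12, u=3) -> B1->T, B3->F, B4->F, B5->F, B6->T, B7->F, B10->F, B11->T, B12->F; covered: B1=T, B3=F, B4=F, B5=F, B6=T, B7=F, B10=F, B11=T, B12=F
#9 (a=9, u=10) -> B1->T, B3->F, B4->T, B6->F, B8->F, B9->F, B10->T, B10->T, B10->F, B11->F; covered: B1=T, B3=F, B4=T, B6=F, B8=F, B9=F, B10=T, B10=F, B11=F
#10 (a=9, u=12) -> B1->T, B3->F, B4->T, B6->F, B8->T, B10->F, B11->F; covered: B1=T, B3=F, B4=T, B6=F, B8=T, B10=F, B11=F
union over the pool: B1=T, B3=T, B3=F, B4=T, B4=F, B5=F, B6=T, B6=F, B7=F, B8=T, B8=F, B9=F, B10=T, B10=F, B11=T, B11=F, B12=F
uncovered (7 of 24): B1=F, B2=T, B2=F, B5=T, B7=T, B9=T, B12=T

Answer: B1=F, B2=T, B2=F, B5=T, B7=T, B9=T, B12=T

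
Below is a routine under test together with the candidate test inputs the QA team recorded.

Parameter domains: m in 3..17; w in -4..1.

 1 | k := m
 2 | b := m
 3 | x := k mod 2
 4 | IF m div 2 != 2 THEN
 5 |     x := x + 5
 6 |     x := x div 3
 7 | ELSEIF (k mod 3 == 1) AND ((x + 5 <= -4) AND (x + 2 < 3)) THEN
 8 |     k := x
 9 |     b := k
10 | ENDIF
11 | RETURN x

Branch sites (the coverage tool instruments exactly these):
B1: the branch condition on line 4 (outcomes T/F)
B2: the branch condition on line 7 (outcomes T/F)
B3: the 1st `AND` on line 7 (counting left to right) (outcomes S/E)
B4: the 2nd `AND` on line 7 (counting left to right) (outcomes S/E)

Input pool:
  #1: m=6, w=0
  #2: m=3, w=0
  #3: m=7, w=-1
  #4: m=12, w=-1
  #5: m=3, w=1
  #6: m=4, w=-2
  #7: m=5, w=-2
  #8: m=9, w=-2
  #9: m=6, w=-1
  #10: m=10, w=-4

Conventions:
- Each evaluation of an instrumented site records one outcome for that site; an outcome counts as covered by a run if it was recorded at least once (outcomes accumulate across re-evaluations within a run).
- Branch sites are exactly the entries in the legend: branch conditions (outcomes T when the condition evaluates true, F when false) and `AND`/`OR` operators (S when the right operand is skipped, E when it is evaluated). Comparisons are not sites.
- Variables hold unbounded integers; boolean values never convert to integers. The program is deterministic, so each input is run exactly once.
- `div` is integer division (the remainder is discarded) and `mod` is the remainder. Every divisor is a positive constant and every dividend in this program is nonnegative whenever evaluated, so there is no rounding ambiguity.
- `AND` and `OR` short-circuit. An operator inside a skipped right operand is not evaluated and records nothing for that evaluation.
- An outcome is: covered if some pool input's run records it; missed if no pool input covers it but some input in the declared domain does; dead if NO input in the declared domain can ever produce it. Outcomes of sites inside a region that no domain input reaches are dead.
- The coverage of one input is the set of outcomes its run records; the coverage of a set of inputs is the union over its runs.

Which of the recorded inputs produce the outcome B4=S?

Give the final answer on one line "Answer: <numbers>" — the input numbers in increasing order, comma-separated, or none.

input #1 (m=6, w=0): never hits B4=S
input #2 (m=3, w=0): never hits B4=S
input #3 (m=7, w=-1): never hits B4=S
input #4 (m=12, w=-1): never hits B4=S
input #5 (m=3, w=1): never hits B4=S
input #6 (m=4, w=-2): hits B4=S
input #7 (m=5, w=-2): never hits B4=S
input #8 (m=9, w=-2): never hits B4=S
input #9 (m=6, w=-1): never hits B4=S
input #10 (m=10, w=-4): never hits B4=S

Answer: 6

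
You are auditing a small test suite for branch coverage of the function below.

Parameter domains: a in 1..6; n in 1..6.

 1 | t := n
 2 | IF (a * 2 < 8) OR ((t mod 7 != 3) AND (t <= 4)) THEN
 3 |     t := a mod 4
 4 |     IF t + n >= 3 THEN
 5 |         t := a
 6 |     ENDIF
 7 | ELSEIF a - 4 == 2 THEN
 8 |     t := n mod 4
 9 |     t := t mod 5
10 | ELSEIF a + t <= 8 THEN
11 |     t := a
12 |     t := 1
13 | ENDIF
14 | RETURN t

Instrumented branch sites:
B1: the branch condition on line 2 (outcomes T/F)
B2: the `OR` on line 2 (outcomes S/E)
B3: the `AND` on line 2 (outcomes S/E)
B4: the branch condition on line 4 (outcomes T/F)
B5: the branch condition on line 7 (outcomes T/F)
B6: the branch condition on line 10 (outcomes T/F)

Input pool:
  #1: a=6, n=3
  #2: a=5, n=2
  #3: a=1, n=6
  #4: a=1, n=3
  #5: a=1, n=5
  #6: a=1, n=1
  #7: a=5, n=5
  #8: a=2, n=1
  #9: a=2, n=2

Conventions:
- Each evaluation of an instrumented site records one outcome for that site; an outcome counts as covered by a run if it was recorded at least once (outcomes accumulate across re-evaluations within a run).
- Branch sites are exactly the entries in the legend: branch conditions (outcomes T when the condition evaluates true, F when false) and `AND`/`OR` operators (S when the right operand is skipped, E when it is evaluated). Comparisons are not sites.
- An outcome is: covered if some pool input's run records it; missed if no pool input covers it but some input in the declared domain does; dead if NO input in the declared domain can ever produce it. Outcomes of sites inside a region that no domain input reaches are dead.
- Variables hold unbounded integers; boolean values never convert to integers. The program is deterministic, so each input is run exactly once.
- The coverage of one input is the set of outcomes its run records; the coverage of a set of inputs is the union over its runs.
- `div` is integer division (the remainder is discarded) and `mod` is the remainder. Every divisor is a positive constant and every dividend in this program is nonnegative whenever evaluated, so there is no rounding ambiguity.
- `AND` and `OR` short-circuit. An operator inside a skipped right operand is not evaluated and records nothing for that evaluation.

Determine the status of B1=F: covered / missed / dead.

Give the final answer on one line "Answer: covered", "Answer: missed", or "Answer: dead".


B1=F is recorded by pool input(s) 1, 7 -> covered
Answer: covered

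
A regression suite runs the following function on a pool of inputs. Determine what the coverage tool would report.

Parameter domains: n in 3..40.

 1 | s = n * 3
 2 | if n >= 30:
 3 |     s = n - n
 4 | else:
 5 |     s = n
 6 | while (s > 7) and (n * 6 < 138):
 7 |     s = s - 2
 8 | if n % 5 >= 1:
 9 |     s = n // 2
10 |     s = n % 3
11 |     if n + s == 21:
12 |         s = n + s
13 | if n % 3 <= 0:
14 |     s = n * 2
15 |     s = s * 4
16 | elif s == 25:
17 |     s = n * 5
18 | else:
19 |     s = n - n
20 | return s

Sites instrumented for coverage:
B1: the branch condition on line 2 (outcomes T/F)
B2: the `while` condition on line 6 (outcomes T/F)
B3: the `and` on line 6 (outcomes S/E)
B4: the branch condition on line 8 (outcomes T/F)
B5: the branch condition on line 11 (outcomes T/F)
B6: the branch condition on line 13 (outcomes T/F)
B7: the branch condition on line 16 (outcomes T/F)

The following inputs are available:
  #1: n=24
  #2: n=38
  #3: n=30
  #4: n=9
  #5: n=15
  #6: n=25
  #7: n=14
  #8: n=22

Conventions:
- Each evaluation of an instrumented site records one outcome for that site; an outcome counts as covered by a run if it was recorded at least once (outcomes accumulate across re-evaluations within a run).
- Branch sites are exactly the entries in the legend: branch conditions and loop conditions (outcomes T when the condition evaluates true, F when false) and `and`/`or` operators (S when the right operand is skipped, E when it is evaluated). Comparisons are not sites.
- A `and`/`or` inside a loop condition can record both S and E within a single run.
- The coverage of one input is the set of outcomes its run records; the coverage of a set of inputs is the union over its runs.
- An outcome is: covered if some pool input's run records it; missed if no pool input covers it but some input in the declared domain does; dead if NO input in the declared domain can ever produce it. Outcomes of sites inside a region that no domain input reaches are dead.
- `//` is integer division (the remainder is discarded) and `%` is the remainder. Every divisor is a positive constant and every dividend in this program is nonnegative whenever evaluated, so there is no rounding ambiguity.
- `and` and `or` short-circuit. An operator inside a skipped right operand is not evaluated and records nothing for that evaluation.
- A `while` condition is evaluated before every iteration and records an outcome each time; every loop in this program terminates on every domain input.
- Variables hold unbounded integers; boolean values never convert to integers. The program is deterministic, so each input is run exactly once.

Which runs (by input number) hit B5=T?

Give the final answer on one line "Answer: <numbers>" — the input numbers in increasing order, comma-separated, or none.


input #1 (n=24): never hits B5=T
input #2 (n=38): never hits B5=T
input #3 (n=30): never hits B5=T
input #4 (n=9): never hits B5=T
input #5 (n=15): never hits B5=T
input #6 (n=25): never hits B5=T
input #7 (n=14): never hits B5=T
input #8 (n=22): never hits B5=T
Answer: none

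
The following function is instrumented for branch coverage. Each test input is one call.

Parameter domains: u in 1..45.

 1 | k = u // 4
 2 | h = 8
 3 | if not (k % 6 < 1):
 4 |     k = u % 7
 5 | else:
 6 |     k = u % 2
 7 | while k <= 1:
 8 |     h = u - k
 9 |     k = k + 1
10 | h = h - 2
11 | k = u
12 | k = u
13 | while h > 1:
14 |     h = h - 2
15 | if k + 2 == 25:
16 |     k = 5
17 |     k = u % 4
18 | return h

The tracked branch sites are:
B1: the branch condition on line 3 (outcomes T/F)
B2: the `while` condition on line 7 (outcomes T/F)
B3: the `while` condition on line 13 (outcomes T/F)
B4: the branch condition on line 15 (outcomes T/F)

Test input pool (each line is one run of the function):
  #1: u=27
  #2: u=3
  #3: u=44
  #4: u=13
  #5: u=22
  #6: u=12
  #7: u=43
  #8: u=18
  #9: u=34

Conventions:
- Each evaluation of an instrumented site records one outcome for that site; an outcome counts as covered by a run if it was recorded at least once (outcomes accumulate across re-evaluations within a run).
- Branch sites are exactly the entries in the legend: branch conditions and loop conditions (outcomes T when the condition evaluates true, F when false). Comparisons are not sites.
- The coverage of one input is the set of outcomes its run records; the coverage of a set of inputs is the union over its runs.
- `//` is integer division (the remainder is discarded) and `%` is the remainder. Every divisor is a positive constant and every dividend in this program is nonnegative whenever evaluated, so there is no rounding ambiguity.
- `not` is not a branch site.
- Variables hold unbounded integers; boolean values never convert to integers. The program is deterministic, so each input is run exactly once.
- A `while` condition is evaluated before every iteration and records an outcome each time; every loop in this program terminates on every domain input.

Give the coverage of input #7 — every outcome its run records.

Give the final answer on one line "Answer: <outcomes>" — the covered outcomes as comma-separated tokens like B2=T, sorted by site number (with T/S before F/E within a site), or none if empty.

Event log for input #7 (u=43):
  B1->T, B2->T, B2->F, B3->T, B3->T, B3->T, B3->T, B3->T, B3->T, B3->T
  B3->T, B3->T, B3->T, B3->T, B3->T, B3->T, B3->T, B3->T, B3->T, B3->T
  B3->T, B3->T, B3->T, B3->F, B4->F
distinct outcomes covered: B1=T, B2=T, B2=F, B3=T, B3=F, B4=F

Answer: B1=T, B2=T, B2=F, B3=T, B3=F, B4=F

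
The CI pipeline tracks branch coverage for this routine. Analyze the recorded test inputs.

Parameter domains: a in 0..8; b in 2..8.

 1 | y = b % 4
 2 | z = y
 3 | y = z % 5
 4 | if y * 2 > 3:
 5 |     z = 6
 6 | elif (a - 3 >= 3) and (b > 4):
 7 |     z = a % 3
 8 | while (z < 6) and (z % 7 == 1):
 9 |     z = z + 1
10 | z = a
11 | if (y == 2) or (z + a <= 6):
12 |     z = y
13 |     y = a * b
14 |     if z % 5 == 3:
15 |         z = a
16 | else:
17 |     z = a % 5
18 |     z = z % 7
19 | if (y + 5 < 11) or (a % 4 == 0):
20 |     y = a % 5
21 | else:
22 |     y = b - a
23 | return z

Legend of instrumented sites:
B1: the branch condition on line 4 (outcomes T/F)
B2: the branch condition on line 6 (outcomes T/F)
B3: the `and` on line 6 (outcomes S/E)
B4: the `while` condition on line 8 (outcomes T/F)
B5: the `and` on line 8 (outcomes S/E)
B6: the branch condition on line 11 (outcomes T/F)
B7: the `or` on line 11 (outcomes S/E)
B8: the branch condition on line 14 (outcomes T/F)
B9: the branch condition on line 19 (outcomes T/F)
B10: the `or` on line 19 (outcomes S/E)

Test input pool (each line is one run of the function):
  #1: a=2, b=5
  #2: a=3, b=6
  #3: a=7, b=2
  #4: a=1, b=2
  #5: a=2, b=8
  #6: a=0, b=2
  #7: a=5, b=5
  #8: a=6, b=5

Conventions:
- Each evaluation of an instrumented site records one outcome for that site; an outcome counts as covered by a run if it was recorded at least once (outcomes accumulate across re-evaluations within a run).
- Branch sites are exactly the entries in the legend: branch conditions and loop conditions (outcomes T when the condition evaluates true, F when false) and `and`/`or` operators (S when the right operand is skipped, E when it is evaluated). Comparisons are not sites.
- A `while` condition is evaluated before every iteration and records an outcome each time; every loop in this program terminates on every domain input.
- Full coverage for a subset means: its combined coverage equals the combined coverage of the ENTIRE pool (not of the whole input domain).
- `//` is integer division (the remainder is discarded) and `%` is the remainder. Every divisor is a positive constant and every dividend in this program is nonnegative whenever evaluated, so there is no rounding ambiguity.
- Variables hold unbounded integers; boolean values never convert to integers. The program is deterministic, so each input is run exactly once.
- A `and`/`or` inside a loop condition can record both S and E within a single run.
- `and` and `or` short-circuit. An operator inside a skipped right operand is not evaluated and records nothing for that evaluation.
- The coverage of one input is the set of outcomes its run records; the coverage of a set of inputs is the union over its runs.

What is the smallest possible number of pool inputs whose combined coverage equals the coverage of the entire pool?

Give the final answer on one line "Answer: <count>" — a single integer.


input #1 (a=2, b=5): events B1->F, B3->S, B2->F, B5->E, B4->T, B5->E, B4->F, B7->E, B6->T, B8->F, B10->E, B9->F; covers B1=F, B2=F, B3=S, B4=T, B4=F, B5=E, B6=T, B7=E, B8=F, B9=F, B10=E
input #2 (a=3, b=6): events B1->T, B5->S, B4->F, B7->S, B6->T, B8->F, B10->E, B9->F; covers B1=T, B4=F, B5=S, B6=T, B7=S, B8=F, B9=F, B10=E
input #3 (a=7, b=2): events B1->T, B5->S, B4->F, B7->S, B6->T, B8->F, B10->E, B9->F; covers B1=T, B4=F, B5=S, B6=T, B7=S, B8=F, B9=F, B10=E
input #4 (a=1, b=2): events B1->T, B5->S, B4->F, B7->S, B6->T, B8->F, B10->S, B9->T; covers B1=T, B4=F, B5=S, B6=T, B7=S, B8=F, B9=T, B10=S
input #5 (a=2, b=8): events B1->F, B3->S, B2->F, B5->E, B4->F, B7->E, B6->T, B8->F, B10->E, B9->F; covers B1=F, B2=F, B3=S, B4=F, B5=E, B6=T, B7=E, B8=F, B9=F, B10=E
input #6 (a=0, b=2): events B1->T, B5->S, B4->F, B7->S, B6->T, B8->F, B10->S, B9->T; covers B1=T, B4=F, B5=S, B6=T, B7=S, B8=F, B9=T, B10=S
input #7 (a=5, b=5): events B1->F, B3->S, B2->F, B5->E, B4->T, B5->E, B4->F, B7->E, B6->F, B10->S, B9->T; covers B1=F, B2=F, B3=S, B4=T, B4=F, B5=E, B6=F, B7=E, B9=T, B10=S
input #8 (a=6, b=5): events B1->F, B3->E, B2->T, B5->E, B4->F, B7->E, B6->F, B10->S, B9->T; covers B1=F, B2=T, B3=E, B4=F, B5=E, B6=F, B7=E, B9=T, B10=S
union over all inputs: B1=T, B1=F, B2=T, B2=F, B3=S, B3=E, B4=T, B4=F, B5=S, B5=E, B6=T, B6=F, B7=S, B7=E, B8=F, B9=T, B9=F, B10=S, B10=E (19 outcomes)
size 1 is not enough: best union over all size-1 subsets is 11/19
size 2 is not enough: best union over all size-2 subsets is 17/19
inputs {1, 2, 8} (size 3) cover everything; no size-3 subset with a lexicographically smaller index list covers all 19
Answer: 3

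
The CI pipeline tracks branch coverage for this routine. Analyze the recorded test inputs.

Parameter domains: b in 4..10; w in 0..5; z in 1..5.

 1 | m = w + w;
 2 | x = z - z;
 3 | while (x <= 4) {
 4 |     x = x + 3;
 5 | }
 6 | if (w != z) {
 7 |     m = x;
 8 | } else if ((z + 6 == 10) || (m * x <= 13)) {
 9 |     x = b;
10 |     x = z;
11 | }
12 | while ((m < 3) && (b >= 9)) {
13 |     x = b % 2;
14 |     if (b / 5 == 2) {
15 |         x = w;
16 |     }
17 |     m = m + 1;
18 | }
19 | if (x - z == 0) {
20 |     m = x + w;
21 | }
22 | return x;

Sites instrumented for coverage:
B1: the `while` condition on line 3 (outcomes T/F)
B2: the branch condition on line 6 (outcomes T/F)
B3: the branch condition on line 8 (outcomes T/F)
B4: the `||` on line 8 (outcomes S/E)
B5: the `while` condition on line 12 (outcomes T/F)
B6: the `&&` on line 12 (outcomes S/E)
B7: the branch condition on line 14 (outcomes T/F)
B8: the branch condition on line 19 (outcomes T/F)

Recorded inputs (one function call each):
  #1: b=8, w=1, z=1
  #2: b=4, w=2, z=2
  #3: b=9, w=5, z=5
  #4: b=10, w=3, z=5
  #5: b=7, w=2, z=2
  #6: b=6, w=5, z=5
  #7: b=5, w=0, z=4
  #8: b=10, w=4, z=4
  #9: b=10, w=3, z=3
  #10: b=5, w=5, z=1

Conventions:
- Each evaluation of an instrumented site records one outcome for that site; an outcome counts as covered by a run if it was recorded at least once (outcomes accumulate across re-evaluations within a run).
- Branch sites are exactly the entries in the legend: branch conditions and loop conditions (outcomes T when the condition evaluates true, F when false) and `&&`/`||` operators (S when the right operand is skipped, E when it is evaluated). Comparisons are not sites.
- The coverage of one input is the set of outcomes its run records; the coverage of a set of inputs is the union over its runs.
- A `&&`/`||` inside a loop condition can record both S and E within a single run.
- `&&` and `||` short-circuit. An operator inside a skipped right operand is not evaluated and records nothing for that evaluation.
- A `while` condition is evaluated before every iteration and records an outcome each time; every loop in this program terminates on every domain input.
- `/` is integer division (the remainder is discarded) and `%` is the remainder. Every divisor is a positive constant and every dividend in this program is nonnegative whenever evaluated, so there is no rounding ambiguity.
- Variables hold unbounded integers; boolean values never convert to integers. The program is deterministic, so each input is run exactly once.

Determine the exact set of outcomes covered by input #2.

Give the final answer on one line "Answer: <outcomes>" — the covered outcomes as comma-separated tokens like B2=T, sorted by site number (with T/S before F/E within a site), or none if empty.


Event log for input #2 (b=4, w=2, z=2):
  B1->T, B1->T, B1->F, B2->F, B4->E, B3->F, B6->S, B5->F, B8->F
deduplicating events, the covered set is: B1=T, B1=F, B2=F, B3=F, B4=E, B5=F, B6=S, B8=F
Answer: B1=T, B1=F, B2=F, B3=F, B4=E, B5=F, B6=S, B8=F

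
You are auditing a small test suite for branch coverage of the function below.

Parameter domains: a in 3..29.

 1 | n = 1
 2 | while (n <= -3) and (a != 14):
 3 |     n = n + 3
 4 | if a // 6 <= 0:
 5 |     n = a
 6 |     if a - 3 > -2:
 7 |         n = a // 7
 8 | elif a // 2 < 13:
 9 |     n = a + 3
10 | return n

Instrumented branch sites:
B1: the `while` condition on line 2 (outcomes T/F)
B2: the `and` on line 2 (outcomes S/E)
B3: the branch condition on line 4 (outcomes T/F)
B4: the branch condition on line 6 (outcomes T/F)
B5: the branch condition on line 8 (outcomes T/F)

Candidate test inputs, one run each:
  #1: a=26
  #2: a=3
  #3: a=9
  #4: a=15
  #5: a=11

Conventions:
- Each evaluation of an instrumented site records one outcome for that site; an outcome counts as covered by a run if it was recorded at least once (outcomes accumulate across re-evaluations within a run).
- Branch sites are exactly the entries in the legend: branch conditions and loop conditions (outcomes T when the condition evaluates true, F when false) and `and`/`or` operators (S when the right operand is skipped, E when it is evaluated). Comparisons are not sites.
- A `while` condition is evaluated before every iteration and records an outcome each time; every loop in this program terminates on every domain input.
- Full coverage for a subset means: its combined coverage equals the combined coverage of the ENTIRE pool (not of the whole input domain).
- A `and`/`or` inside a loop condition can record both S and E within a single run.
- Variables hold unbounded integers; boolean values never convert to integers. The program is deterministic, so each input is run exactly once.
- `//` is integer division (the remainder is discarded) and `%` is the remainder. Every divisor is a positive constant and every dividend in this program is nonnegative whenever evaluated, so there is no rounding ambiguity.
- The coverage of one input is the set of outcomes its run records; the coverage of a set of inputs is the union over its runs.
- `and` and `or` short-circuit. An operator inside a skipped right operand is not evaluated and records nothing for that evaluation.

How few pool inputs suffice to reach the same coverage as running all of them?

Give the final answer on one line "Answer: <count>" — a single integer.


input #1 (a=26): events B2->S, B1->F, B3->F, B5->F; covers B1=F, B2=S, B3=F, B5=F
input #2 (a=3): events B2->S, B1->F, B3->T, B4->T; covers B1=F, B2=S, B3=T, B4=T
input #3 (a=9): events B2->S, B1->F, B3->F, B5->T; covers B1=F, B2=S, B3=F, B5=T
input #4 (a=15): events B2->S, B1->F, B3->F, B5->T; covers B1=F, B2=S, B3=F, B5=T
input #5 (a=11): events B2->S, B1->F, B3->F, B5->T; covers B1=F, B2=S, B3=F, B5=T
the full pool covers 7 outcomes: B1=F, B2=S, B3=T, B3=F, B4=T, B5=T, B5=F
size 1 is not enough: best union over all size-1 subsets is 4/7
size 2 is not enough: best union over all size-2 subsets is 6/7
size 3: inputs {1, 2, 3} cover all 7 outcomes, and no lexicographically smaller subset of this size does
Answer: 3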